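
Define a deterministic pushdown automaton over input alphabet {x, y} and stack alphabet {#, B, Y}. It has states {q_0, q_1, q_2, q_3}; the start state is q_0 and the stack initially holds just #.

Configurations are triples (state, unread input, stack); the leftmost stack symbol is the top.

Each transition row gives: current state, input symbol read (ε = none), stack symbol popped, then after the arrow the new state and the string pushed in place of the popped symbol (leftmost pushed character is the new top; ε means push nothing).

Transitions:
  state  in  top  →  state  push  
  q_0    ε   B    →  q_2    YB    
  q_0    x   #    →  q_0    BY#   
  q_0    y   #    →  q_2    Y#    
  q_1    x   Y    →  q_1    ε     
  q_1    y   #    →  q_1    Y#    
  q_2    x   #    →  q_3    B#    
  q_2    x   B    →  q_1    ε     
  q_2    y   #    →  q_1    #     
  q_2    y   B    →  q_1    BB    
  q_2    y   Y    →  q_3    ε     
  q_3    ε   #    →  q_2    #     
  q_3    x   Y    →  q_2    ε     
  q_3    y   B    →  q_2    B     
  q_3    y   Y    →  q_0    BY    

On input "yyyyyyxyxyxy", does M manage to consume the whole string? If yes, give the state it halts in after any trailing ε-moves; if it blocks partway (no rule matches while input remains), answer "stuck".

(q_0, yyyyyyxyxyxy, #)
  read y, top #: go to q_2, push Y# → (q_2, yyyyyxyxyxy, Y#)
  read y, top Y: go to q_3, push ε → (q_3, yyyyxyxyxy, #)
  ε-move, top #: go to q_2, push # → (q_2, yyyyxyxyxy, #)
  read y, top #: go to q_1, push # → (q_1, yyyxyxyxy, #)
  read y, top #: go to q_1, push Y# → (q_1, yyxyxyxy, Y#)
No transition for (q_1, y, top Y); M blocks with input yyxyxyxy remaining.

stuck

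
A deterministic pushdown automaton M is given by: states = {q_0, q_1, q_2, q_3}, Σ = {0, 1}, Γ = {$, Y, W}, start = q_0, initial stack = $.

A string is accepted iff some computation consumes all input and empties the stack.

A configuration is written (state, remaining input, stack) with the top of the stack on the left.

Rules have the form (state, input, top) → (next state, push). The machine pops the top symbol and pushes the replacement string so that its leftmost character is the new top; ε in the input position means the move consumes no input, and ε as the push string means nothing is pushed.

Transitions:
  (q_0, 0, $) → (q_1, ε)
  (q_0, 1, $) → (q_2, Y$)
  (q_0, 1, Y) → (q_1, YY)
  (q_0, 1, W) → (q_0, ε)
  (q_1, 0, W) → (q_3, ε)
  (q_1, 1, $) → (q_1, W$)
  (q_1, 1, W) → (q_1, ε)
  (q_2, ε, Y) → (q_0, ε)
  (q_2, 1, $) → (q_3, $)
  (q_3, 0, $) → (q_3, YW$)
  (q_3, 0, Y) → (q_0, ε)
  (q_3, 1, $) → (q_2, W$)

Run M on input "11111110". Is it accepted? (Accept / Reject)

(q_0, 11111110, $)
  read 1, top $: go to q_2, push Y$ → (q_2, 1111110, Y$)
  ε-move, top Y: go to q_0, push ε → (q_0, 1111110, $)
  read 1, top $: go to q_2, push Y$ → (q_2, 111110, Y$)
  ε-move, top Y: go to q_0, push ε → (q_0, 111110, $)
  read 1, top $: go to q_2, push Y$ → (q_2, 11110, Y$)
  ε-move, top Y: go to q_0, push ε → (q_0, 11110, $)
  read 1, top $: go to q_2, push Y$ → (q_2, 1110, Y$)
  ε-move, top Y: go to q_0, push ε → (q_0, 1110, $)
  read 1, top $: go to q_2, push Y$ → (q_2, 110, Y$)
  ε-move, top Y: go to q_0, push ε → (q_0, 110, $)
  read 1, top $: go to q_2, push Y$ → (q_2, 10, Y$)
  ε-move, top Y: go to q_0, push ε → (q_0, 10, $)
  read 1, top $: go to q_2, push Y$ → (q_2, 0, Y$)
  ε-move, top Y: go to q_0, push ε → (q_0, 0, $)
  read 0, top $: go to q_1, push ε → (q_1, ε, ε)
All input consumed and the stack is empty.

Accept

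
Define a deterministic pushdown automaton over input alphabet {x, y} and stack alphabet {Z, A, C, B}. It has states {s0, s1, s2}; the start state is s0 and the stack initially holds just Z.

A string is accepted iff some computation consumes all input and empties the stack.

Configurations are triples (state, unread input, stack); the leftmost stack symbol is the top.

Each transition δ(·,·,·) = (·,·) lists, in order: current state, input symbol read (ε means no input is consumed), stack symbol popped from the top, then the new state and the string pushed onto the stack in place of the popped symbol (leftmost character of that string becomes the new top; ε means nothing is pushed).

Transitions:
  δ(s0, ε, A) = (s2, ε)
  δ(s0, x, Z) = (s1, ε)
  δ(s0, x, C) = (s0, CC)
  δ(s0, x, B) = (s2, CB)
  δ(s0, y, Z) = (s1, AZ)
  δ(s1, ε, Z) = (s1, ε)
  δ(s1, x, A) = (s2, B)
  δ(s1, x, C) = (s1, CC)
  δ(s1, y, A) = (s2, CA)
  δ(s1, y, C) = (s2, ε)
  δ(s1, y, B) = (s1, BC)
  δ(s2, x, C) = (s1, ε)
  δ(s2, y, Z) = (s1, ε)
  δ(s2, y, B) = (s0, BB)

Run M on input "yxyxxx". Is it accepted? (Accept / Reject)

Reject

(s0, yxyxxx, Z)
  read y, top Z: go to s1, push AZ → (s1, xyxxx, AZ)
  read x, top A: go to s2, push B → (s2, yxxx, BZ)
  read y, top B: go to s0, push BB → (s0, xxx, BBZ)
  read x, top B: go to s2, push CB → (s2, xx, CBBZ)
  read x, top C: go to s1, push ε → (s1, x, BBZ)
No transition applies at (s1, x, BBZ); input not fully consumed.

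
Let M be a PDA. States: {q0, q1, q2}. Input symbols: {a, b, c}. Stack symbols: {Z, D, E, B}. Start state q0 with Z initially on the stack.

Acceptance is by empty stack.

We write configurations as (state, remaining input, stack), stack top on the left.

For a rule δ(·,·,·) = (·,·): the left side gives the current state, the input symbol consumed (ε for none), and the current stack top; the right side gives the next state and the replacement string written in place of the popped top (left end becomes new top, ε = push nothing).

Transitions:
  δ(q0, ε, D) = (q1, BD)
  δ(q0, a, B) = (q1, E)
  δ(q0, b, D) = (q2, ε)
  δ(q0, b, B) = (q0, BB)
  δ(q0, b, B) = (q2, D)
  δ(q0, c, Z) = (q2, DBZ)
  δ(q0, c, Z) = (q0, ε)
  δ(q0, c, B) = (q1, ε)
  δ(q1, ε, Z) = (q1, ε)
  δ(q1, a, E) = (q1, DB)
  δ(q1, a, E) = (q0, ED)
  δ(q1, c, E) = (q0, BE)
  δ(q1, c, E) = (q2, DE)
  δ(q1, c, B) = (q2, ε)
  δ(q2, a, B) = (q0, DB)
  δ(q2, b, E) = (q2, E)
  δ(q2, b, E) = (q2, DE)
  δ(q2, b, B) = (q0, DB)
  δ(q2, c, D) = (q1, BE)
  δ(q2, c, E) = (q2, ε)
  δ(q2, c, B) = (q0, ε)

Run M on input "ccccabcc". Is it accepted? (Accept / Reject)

One accepting computation: (q0, ccccabcc, Z) ⊢ (q2, cccabcc, DBZ) ⊢ (q1, ccabcc, BEBZ) ⊢ (q2, cabcc, EBZ) ⊢ (q2, abcc, BZ) ⊢ (q0, bcc, DBZ) ⊢ (q2, cc, BZ) ⊢ (q0, c, Z) ⊢ (q0, ε, ε)
All input consumed and the stack is empty.

Accept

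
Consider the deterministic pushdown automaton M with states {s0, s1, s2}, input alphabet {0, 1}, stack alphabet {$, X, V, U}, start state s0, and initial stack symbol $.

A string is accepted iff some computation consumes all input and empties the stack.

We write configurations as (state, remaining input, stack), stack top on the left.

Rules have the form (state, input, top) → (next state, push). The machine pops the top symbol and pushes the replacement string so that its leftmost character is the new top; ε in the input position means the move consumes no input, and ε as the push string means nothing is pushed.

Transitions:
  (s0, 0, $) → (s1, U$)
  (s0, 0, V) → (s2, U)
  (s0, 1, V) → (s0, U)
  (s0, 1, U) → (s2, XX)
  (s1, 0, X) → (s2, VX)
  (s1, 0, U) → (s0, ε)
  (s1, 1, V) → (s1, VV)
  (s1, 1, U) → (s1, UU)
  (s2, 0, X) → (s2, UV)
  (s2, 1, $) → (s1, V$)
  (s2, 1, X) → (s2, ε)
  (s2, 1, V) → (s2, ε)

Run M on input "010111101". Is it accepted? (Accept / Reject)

Reject

(s0, 010111101, $) ⊢ (s1, 10111101, U$) ⊢ (s1, 0111101, UU$) ⊢ (s0, 111101, U$) ⊢ (s2, 11101, XX$) ⊢ (s2, 1101, X$) ⊢ (s2, 101, $) ⊢ (s1, 01, V$)
No transition applies at (s1, 01, V$); input not fully consumed.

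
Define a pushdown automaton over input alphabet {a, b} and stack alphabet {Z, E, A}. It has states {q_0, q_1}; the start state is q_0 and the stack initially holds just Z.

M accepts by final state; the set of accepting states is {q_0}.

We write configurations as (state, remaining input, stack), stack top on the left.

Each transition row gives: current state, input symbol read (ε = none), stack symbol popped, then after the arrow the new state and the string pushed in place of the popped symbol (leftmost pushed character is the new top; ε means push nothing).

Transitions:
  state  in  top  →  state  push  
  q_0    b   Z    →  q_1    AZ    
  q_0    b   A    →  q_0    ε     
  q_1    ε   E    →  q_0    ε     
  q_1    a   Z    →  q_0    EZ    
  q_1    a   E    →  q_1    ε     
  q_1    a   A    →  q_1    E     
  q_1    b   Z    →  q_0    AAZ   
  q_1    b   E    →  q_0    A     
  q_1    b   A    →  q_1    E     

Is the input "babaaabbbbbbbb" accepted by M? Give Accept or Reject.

Reject

No computation consumes all input and reaches a final state.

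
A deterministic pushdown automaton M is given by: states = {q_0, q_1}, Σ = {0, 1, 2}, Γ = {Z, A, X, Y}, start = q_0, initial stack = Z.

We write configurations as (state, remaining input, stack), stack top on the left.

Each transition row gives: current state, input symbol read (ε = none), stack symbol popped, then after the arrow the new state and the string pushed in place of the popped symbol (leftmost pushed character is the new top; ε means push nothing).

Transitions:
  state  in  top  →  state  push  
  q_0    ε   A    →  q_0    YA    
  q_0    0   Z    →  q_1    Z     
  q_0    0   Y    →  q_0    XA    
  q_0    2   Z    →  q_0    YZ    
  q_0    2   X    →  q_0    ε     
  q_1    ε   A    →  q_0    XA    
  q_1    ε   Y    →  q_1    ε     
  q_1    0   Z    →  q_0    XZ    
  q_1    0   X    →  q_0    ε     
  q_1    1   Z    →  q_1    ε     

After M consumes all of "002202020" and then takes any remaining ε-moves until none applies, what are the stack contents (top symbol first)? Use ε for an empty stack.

(q_0, 002202020, Z)
  read 0, top Z: go to q_1, push Z → (q_1, 02202020, Z)
  read 0, top Z: go to q_0, push XZ → (q_0, 2202020, XZ)
  read 2, top X: go to q_0, push ε → (q_0, 202020, Z)
  read 2, top Z: go to q_0, push YZ → (q_0, 02020, YZ)
  read 0, top Y: go to q_0, push XA → (q_0, 2020, XAZ)
  read 2, top X: go to q_0, push ε → (q_0, 020, AZ)
  ε-move, top A: go to q_0, push YA → (q_0, 020, YAZ)
  read 0, top Y: go to q_0, push XA → (q_0, 20, XAAZ)
  read 2, top X: go to q_0, push ε → (q_0, 0, AAZ)
  ε-move, top A: go to q_0, push YA → (q_0, 0, YAAZ)
  read 0, top Y: go to q_0, push XA → (q_0, ε, XAAAZ)
All input consumed in state q_0 with stack XAAAZ.

XAAAZ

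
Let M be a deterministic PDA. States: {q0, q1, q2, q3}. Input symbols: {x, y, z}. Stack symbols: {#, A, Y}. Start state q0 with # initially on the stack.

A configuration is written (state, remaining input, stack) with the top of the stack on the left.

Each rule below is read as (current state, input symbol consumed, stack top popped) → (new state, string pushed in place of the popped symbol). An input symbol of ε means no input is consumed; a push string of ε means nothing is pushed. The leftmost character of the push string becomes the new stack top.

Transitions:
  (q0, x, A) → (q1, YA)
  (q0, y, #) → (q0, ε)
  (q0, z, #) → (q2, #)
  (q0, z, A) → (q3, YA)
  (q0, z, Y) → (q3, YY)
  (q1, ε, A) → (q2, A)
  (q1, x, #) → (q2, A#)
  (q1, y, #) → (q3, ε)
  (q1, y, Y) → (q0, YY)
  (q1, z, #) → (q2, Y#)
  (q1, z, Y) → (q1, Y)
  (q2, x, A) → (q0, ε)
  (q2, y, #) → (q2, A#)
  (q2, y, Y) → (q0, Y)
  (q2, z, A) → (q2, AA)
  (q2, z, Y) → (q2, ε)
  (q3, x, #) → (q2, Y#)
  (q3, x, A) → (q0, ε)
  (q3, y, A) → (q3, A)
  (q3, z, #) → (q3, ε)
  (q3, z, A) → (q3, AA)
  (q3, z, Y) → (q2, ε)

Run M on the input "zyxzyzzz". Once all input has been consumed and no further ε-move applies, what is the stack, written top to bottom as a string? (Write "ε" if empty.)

AAAA#

(q0, zyxzyzzz, #)
  read z, top #: go to q2, push # → (q2, yxzyzzz, #)
  read y, top #: go to q2, push A# → (q2, xzyzzz, A#)
  read x, top A: go to q0, push ε → (q0, zyzzz, #)
  read z, top #: go to q2, push # → (q2, yzzz, #)
  read y, top #: go to q2, push A# → (q2, zzz, A#)
  read z, top A: go to q2, push AA → (q2, zz, AA#)
  read z, top A: go to q2, push AA → (q2, z, AAA#)
  read z, top A: go to q2, push AA → (q2, ε, AAAA#)
All input consumed in state q2 with stack AAAA#.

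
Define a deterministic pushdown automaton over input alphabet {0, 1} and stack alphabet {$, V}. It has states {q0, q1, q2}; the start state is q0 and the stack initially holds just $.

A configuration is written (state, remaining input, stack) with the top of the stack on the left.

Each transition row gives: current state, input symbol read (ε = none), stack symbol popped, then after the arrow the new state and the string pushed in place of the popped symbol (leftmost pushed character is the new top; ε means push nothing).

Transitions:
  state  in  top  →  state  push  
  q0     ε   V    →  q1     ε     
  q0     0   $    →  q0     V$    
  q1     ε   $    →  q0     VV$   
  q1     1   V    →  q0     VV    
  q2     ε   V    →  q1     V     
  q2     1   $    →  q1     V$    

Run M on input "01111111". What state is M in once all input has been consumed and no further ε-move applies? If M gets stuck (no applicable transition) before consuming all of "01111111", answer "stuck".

q1

(q0, 01111111, $) ⊢ (q0, 1111111, V$) ⊢ (q1, 1111111, $) ⊢ (q0, 1111111, VV$) ⊢ (q1, 1111111, V$) ⊢ (q0, 111111, VV$) ⊢ (q1, 111111, V$) ⊢ (q0, 11111, VV$) ⊢ (q1, 11111, V$) ⊢ (q0, 1111, VV$) ⊢ (q1, 1111, V$) ⊢ (q0, 111, VV$) ⊢ (q1, 111, V$) ⊢ (q0, 11, VV$) ⊢ (q1, 11, V$) ⊢ (q0, 1, VV$) ⊢ (q1, 1, V$) ⊢ (q0, ε, VV$) ⊢ (q1, ε, V$)
All input consumed; M is in state q1.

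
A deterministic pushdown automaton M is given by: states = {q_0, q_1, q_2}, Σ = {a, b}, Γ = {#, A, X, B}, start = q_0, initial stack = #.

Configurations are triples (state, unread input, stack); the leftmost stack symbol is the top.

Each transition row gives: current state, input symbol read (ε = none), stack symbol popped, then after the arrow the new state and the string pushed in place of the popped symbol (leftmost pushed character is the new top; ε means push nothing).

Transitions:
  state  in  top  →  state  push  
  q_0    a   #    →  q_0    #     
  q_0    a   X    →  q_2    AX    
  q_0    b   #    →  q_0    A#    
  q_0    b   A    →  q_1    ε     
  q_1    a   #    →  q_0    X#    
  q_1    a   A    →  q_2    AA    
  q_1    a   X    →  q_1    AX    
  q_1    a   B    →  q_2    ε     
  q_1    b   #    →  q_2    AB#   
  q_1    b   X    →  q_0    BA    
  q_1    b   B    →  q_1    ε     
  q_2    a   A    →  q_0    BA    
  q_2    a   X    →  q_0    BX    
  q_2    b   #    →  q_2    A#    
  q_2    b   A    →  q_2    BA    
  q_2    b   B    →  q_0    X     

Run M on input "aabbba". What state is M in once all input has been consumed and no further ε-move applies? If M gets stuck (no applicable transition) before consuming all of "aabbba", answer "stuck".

q_0

(q_0, aabbba, #)
  read a, top #: go to q_0, push # → (q_0, abbba, #)
  read a, top #: go to q_0, push # → (q_0, bbba, #)
  read b, top #: go to q_0, push A# → (q_0, bba, A#)
  read b, top A: go to q_1, push ε → (q_1, ba, #)
  read b, top #: go to q_2, push AB# → (q_2, a, AB#)
  read a, top A: go to q_0, push BA → (q_0, ε, BAB#)
All input consumed; M is in state q_0.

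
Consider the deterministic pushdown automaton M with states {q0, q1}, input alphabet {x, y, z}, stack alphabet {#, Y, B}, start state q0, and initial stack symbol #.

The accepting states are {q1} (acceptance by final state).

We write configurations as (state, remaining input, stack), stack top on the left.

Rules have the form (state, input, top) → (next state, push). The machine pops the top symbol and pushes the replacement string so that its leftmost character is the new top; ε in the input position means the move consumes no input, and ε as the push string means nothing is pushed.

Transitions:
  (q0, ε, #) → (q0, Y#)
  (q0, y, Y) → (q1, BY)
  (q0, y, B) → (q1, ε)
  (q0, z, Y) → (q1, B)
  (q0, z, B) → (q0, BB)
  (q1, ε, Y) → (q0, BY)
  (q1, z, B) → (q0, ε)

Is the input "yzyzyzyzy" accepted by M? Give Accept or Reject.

(q0, yzyzyzyzy, #) ⊢ (q0, yzyzyzyzy, Y#) ⊢ (q1, zyzyzyzy, BY#) ⊢ (q0, yzyzyzy, Y#) ⊢ (q1, zyzyzy, BY#) ⊢ (q0, yzyzy, Y#) ⊢ (q1, zyzy, BY#) ⊢ (q0, yzy, Y#) ⊢ (q1, zy, BY#) ⊢ (q0, y, Y#) ⊢ (q1, ε, BY#)
All input consumed; state q1 ∈ F.

Accept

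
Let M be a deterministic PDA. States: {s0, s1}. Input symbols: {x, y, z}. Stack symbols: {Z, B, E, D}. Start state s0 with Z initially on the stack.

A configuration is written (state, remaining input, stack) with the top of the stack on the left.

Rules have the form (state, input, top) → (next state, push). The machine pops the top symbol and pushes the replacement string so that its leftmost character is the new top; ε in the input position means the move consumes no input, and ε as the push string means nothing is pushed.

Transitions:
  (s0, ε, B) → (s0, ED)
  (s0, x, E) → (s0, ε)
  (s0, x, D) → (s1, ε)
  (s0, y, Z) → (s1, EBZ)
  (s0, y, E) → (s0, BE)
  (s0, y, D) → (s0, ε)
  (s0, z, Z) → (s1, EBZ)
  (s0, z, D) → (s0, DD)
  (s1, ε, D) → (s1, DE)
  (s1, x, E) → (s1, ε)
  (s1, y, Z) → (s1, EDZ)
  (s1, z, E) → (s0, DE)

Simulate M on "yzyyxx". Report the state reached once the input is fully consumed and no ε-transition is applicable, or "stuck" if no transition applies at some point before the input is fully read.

(s0, yzyyxx, Z)
  read y, top Z: go to s1, push EBZ → (s1, zyyxx, EBZ)
  read z, top E: go to s0, push DE → (s0, yyxx, DEBZ)
  read y, top D: go to s0, push ε → (s0, yxx, EBZ)
  read y, top E: go to s0, push BE → (s0, xx, BEBZ)
  ε-move, top B: go to s0, push ED → (s0, xx, EDEBZ)
  read x, top E: go to s0, push ε → (s0, x, DEBZ)
  read x, top D: go to s1, push ε → (s1, ε, EBZ)
All input consumed; M is in state s1.

s1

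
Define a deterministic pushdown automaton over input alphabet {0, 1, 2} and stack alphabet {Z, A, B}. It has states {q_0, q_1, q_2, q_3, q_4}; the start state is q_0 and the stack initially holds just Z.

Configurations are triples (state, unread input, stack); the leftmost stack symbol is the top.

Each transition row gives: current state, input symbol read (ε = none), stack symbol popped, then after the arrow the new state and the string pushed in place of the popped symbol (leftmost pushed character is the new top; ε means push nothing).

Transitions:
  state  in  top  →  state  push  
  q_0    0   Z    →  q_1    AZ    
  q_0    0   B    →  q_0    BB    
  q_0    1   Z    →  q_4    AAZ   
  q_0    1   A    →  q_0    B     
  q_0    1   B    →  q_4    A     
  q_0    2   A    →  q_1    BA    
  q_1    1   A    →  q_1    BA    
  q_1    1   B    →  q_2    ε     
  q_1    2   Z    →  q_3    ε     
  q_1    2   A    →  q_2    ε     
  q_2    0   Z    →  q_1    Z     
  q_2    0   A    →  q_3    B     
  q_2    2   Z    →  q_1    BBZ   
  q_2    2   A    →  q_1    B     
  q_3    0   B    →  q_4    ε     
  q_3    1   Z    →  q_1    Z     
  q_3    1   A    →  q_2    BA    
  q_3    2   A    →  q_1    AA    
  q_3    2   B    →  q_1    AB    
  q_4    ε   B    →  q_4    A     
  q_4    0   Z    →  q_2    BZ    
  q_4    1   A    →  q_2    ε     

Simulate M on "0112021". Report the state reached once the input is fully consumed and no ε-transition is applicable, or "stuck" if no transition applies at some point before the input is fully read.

(q_0, 0112021, Z)
  read 0, top Z: go to q_1, push AZ → (q_1, 112021, AZ)
  read 1, top A: go to q_1, push BA → (q_1, 12021, BAZ)
  read 1, top B: go to q_2, push ε → (q_2, 2021, AZ)
  read 2, top A: go to q_1, push B → (q_1, 021, BZ)
No transition for (q_1, 0, top B); M blocks with input 021 remaining.

stuck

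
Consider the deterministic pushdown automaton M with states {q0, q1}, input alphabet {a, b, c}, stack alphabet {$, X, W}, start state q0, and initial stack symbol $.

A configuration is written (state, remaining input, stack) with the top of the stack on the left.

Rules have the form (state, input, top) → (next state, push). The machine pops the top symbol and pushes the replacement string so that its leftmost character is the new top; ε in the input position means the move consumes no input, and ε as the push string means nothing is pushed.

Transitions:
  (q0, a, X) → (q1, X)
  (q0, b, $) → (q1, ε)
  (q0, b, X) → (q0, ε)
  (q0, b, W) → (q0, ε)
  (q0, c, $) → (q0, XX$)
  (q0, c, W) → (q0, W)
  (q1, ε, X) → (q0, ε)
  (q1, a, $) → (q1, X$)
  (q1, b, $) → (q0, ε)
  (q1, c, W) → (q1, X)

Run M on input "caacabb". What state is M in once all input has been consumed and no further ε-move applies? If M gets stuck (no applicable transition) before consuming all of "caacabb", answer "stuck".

(q0, caacabb, $)
  read c, top $: go to q0, push XX$ → (q0, aacabb, XX$)
  read a, top X: go to q1, push X → (q1, acabb, XX$)
  ε-move, top X: go to q0, push ε → (q0, acabb, X$)
  read a, top X: go to q1, push X → (q1, cabb, X$)
  ε-move, top X: go to q0, push ε → (q0, cabb, $)
  read c, top $: go to q0, push XX$ → (q0, abb, XX$)
  read a, top X: go to q1, push X → (q1, bb, XX$)
  ε-move, top X: go to q0, push ε → (q0, bb, X$)
  read b, top X: go to q0, push ε → (q0, b, $)
  read b, top $: go to q1, push ε → (q1, ε, ε)
All input consumed; M is in state q1.

q1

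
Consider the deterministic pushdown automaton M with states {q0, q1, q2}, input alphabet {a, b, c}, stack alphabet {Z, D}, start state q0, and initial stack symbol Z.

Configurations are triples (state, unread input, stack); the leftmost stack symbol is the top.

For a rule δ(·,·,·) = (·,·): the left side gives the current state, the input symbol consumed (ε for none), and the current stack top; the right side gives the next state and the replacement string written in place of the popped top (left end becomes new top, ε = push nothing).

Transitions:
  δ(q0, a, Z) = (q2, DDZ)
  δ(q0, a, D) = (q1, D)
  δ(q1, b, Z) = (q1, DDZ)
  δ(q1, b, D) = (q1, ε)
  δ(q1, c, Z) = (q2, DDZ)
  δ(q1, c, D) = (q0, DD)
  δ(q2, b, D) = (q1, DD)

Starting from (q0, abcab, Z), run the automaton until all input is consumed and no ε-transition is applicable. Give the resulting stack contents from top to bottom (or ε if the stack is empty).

DDDZ

(q0, abcab, Z)
  read a, top Z: go to q2, push DDZ → (q2, bcab, DDZ)
  read b, top D: go to q1, push DD → (q1, cab, DDDZ)
  read c, top D: go to q0, push DD → (q0, ab, DDDDZ)
  read a, top D: go to q1, push D → (q1, b, DDDDZ)
  read b, top D: go to q1, push ε → (q1, ε, DDDZ)
All input consumed in state q1 with stack DDDZ.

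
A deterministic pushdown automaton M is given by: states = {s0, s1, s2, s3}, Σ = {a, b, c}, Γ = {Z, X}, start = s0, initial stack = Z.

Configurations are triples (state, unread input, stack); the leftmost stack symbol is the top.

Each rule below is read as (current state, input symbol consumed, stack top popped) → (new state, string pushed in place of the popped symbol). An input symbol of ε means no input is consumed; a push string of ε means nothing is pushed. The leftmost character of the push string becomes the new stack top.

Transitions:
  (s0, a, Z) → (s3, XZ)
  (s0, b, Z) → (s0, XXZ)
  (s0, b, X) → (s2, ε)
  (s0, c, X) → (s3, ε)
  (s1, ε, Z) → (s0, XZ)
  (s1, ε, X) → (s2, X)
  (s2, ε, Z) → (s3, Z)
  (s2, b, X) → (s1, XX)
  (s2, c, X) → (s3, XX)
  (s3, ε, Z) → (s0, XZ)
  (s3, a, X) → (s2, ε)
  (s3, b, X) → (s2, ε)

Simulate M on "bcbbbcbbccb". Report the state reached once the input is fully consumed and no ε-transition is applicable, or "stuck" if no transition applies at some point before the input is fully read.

s0

(s0, bcbbbcbbccb, Z) ⊢ (s0, cbbbcbbccb, XXZ) ⊢ (s3, bbbcbbccb, XZ) ⊢ (s2, bbcbbccb, Z) ⊢ (s3, bbcbbccb, Z) ⊢ (s0, bbcbbccb, XZ) ⊢ (s2, bcbbccb, Z) ⊢ (s3, bcbbccb, Z) ⊢ (s0, bcbbccb, XZ) ⊢ (s2, cbbccb, Z) ⊢ (s3, cbbccb, Z) ⊢ (s0, cbbccb, XZ) ⊢ (s3, bbccb, Z) ⊢ (s0, bbccb, XZ) ⊢ (s2, bccb, Z) ⊢ (s3, bccb, Z) ⊢ (s0, bccb, XZ) ⊢ (s2, ccb, Z) ⊢ (s3, ccb, Z) ⊢ (s0, ccb, XZ) ⊢ (s3, cb, Z) ⊢ (s0, cb, XZ) ⊢ (s3, b, Z) ⊢ (s0, b, XZ) ⊢ (s2, ε, Z) ⊢ (s3, ε, Z) ⊢ (s0, ε, XZ)
All input consumed; M is in state s0.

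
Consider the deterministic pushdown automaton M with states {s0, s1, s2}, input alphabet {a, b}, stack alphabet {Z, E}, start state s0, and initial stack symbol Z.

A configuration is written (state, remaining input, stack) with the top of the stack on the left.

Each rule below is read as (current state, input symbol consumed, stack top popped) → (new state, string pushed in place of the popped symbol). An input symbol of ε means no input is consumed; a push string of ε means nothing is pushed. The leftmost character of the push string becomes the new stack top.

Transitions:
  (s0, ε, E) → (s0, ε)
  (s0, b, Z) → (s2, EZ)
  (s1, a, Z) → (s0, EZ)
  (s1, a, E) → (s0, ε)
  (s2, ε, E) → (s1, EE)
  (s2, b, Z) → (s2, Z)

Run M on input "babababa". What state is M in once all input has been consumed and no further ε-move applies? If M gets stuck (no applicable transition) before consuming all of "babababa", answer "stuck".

(s0, babababa, Z)
  read b, top Z: go to s2, push EZ → (s2, abababa, EZ)
  ε-move, top E: go to s1, push EE → (s1, abababa, EEZ)
  read a, top E: go to s0, push ε → (s0, bababa, EZ)
  ε-move, top E: go to s0, push ε → (s0, bababa, Z)
  read b, top Z: go to s2, push EZ → (s2, ababa, EZ)
  ε-move, top E: go to s1, push EE → (s1, ababa, EEZ)
  read a, top E: go to s0, push ε → (s0, baba, EZ)
  ε-move, top E: go to s0, push ε → (s0, baba, Z)
  read b, top Z: go to s2, push EZ → (s2, aba, EZ)
  ε-move, top E: go to s1, push EE → (s1, aba, EEZ)
  read a, top E: go to s0, push ε → (s0, ba, EZ)
  ε-move, top E: go to s0, push ε → (s0, ba, Z)
  read b, top Z: go to s2, push EZ → (s2, a, EZ)
  ε-move, top E: go to s1, push EE → (s1, a, EEZ)
  read a, top E: go to s0, push ε → (s0, ε, EZ)
  ε-move, top E: go to s0, push ε → (s0, ε, Z)
All input consumed; M is in state s0.

s0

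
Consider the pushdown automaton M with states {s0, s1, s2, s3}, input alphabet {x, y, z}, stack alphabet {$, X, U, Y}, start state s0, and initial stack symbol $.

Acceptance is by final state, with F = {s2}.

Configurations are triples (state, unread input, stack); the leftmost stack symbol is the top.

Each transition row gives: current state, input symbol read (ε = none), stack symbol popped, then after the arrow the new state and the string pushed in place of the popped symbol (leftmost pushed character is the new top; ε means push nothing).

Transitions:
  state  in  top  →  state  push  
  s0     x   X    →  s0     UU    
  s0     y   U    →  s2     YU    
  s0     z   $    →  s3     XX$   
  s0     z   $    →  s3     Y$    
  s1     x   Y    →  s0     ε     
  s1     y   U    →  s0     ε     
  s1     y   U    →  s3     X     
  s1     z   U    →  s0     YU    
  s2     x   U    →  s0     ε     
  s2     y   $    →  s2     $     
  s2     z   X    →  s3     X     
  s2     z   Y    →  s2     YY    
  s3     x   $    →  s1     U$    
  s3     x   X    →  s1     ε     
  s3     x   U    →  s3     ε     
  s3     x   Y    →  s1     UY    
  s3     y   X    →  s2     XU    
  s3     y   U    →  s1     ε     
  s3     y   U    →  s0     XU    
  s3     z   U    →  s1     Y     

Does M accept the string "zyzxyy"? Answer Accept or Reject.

Accept

One accepting computation: (s0, zyzxyy, $) ⊢ (s3, yzxyy, XX$) ⊢ (s2, zxyy, XUX$) ⊢ (s3, xyy, XUX$) ⊢ (s1, yy, UX$) ⊢ (s3, y, XX$) ⊢ (s2, ε, XUX$)
All input consumed and state s2 ∈ F.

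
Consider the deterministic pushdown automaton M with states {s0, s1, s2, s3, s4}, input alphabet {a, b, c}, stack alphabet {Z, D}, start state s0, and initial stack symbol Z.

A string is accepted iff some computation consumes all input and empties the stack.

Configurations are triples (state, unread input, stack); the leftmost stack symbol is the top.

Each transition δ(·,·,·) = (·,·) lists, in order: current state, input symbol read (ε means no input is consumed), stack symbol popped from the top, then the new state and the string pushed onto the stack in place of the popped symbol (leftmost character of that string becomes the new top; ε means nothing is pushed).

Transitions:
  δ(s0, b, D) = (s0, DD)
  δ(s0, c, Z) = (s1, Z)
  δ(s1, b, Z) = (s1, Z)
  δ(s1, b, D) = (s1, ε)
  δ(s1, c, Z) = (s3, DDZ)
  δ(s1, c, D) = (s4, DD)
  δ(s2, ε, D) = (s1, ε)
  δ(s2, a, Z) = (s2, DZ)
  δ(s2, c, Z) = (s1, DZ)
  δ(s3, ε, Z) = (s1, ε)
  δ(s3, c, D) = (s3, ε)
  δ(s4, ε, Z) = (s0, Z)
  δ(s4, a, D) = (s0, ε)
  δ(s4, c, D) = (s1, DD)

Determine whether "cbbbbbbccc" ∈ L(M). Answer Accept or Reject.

(s0, cbbbbbbccc, Z)
  read c, top Z: go to s1, push Z → (s1, bbbbbbccc, Z)
  read b, top Z: go to s1, push Z → (s1, bbbbbccc, Z)
  read b, top Z: go to s1, push Z → (s1, bbbbccc, Z)
  read b, top Z: go to s1, push Z → (s1, bbbccc, Z)
  read b, top Z: go to s1, push Z → (s1, bbccc, Z)
  read b, top Z: go to s1, push Z → (s1, bccc, Z)
  read b, top Z: go to s1, push Z → (s1, ccc, Z)
  read c, top Z: go to s3, push DDZ → (s3, cc, DDZ)
  read c, top D: go to s3, push ε → (s3, c, DZ)
  read c, top D: go to s3, push ε → (s3, ε, Z)
  ε-move, top Z: go to s1, push ε → (s1, ε, ε)
All input consumed and the stack is empty.

Accept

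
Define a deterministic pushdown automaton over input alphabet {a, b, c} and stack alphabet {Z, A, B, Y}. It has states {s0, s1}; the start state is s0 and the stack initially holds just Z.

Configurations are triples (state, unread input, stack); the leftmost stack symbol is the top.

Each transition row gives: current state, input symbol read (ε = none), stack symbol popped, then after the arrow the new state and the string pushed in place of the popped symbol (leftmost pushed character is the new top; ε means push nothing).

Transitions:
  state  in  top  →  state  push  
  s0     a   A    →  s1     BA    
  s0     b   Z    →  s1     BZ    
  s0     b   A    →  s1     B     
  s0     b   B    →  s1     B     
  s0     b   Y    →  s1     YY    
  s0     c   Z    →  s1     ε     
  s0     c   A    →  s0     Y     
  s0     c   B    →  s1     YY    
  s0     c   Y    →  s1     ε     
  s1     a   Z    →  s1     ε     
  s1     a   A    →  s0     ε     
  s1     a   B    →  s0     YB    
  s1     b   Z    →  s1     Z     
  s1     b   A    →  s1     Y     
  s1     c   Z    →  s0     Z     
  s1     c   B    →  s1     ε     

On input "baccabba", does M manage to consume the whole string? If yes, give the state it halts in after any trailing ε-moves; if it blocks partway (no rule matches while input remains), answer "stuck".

stuck

(s0, baccabba, Z)
  read b, top Z: go to s1, push BZ → (s1, accabba, BZ)
  read a, top B: go to s0, push YB → (s0, ccabba, YBZ)
  read c, top Y: go to s1, push ε → (s1, cabba, BZ)
  read c, top B: go to s1, push ε → (s1, abba, Z)
  read a, top Z: go to s1, push ε → (s1, bba, ε)
No transition for (s1, b, top ε); M blocks with input bba remaining.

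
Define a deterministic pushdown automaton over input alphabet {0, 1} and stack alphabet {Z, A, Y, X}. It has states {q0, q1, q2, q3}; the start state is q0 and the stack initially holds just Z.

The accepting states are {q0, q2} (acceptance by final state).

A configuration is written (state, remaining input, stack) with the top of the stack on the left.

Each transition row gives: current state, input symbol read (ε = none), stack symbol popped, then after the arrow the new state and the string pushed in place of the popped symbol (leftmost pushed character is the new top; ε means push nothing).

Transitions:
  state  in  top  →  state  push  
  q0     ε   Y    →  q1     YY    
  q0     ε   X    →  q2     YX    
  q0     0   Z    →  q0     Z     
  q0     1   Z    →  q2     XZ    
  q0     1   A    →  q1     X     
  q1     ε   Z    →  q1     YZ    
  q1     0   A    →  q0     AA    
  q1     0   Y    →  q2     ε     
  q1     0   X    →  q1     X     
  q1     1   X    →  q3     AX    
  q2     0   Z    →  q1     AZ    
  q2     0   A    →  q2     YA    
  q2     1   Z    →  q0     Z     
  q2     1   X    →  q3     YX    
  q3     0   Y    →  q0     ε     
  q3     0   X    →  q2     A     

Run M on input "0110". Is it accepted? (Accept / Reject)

Accept

(q0, 0110, Z)
  read 0, top Z: go to q0, push Z → (q0, 110, Z)
  read 1, top Z: go to q2, push XZ → (q2, 10, XZ)
  read 1, top X: go to q3, push YX → (q3, 0, YXZ)
  read 0, top Y: go to q0, push ε → (q0, ε, XZ)
All input consumed; state q0 ∈ F.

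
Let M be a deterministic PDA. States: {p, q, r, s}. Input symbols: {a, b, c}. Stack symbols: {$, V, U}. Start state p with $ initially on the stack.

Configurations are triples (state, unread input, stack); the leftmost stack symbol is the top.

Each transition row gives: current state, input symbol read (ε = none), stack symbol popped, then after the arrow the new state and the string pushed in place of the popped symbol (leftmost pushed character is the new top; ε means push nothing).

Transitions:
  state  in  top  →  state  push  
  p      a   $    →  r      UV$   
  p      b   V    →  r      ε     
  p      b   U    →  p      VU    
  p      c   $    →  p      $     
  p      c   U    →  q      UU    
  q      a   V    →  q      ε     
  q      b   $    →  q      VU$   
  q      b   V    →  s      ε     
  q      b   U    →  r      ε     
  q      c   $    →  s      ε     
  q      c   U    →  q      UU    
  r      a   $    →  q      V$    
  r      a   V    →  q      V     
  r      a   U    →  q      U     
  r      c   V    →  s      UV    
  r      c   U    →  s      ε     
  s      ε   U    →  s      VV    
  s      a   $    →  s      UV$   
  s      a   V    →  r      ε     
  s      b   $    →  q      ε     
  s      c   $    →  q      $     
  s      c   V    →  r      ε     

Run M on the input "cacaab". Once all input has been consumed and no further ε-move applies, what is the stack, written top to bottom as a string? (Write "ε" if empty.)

$

(p, cacaab, $)
  read c, top $: go to p, push $ → (p, acaab, $)
  read a, top $: go to r, push UV$ → (r, caab, UV$)
  read c, top U: go to s, push ε → (s, aab, V$)
  read a, top V: go to r, push ε → (r, ab, $)
  read a, top $: go to q, push V$ → (q, b, V$)
  read b, top V: go to s, push ε → (s, ε, $)
All input consumed in state s with stack $.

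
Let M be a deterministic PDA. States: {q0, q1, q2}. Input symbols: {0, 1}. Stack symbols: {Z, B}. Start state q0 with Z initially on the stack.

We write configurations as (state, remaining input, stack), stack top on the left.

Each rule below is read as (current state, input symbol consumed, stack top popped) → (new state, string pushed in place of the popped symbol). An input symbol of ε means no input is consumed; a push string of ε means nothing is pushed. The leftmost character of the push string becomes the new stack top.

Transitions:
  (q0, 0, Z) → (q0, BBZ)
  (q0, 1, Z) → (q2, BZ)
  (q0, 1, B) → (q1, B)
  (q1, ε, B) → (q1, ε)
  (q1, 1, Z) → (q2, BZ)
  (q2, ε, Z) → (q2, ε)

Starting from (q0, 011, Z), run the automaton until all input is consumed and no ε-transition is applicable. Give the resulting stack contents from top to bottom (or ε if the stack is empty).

(q0, 011, Z)
  read 0, top Z: go to q0, push BBZ → (q0, 11, BBZ)
  read 1, top B: go to q1, push B → (q1, 1, BBZ)
  ε-move, top B: go to q1, push ε → (q1, 1, BZ)
  ε-move, top B: go to q1, push ε → (q1, 1, Z)
  read 1, top Z: go to q2, push BZ → (q2, ε, BZ)
All input consumed in state q2 with stack BZ.

BZ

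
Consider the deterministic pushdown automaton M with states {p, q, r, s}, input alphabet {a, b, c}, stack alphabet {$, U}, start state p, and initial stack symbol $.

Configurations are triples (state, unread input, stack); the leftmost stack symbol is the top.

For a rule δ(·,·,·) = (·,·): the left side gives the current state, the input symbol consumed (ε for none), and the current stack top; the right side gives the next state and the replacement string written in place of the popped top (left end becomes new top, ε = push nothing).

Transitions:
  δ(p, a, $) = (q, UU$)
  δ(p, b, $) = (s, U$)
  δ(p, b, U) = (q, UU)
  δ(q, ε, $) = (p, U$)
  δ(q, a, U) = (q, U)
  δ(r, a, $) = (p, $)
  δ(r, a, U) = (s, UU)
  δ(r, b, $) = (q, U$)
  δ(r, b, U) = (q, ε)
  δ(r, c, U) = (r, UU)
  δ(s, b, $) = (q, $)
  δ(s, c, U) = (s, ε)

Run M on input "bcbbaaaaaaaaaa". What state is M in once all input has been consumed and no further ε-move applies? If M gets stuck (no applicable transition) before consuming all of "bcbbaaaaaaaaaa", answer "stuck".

(p, bcbbaaaaaaaaaa, $)
  read b, top $: go to s, push U$ → (s, cbbaaaaaaaaaa, U$)
  read c, top U: go to s, push ε → (s, bbaaaaaaaaaa, $)
  read b, top $: go to q, push $ → (q, baaaaaaaaaa, $)
  ε-move, top $: go to p, push U$ → (p, baaaaaaaaaa, U$)
  read b, top U: go to q, push UU → (q, aaaaaaaaaa, UU$)
  read a, top U: go to q, push U → (q, aaaaaaaaa, UU$)
  read a, top U: go to q, push U → (q, aaaaaaaa, UU$)
  read a, top U: go to q, push U → (q, aaaaaaa, UU$)
  read a, top U: go to q, push U → (q, aaaaaa, UU$)
  read a, top U: go to q, push U → (q, aaaaa, UU$)
  read a, top U: go to q, push U → (q, aaaa, UU$)
  read a, top U: go to q, push U → (q, aaa, UU$)
  read a, top U: go to q, push U → (q, aa, UU$)
  read a, top U: go to q, push U → (q, a, UU$)
  read a, top U: go to q, push U → (q, ε, UU$)
All input consumed; M is in state q.

q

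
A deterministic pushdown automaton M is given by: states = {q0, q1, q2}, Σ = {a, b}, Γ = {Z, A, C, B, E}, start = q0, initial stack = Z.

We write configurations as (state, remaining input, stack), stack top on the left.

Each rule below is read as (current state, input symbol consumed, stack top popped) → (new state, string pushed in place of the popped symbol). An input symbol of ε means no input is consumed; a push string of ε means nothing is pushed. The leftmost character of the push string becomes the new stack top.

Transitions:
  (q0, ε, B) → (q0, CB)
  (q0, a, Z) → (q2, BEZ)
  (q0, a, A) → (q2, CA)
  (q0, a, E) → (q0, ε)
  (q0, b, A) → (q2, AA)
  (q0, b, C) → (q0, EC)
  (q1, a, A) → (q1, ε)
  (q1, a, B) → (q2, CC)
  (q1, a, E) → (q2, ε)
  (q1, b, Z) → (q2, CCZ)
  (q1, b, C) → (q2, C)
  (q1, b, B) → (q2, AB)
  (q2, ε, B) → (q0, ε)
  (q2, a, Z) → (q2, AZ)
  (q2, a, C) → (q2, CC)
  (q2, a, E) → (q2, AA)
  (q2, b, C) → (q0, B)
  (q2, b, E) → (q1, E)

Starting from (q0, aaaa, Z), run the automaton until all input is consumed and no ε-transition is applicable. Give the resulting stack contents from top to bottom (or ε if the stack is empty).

Z

(q0, aaaa, Z) ⊢ (q2, aaa, BEZ) ⊢ (q0, aaa, EZ) ⊢ (q0, aa, Z) ⊢ (q2, a, BEZ) ⊢ (q0, a, EZ) ⊢ (q0, ε, Z)
All input consumed in state q0 with stack Z.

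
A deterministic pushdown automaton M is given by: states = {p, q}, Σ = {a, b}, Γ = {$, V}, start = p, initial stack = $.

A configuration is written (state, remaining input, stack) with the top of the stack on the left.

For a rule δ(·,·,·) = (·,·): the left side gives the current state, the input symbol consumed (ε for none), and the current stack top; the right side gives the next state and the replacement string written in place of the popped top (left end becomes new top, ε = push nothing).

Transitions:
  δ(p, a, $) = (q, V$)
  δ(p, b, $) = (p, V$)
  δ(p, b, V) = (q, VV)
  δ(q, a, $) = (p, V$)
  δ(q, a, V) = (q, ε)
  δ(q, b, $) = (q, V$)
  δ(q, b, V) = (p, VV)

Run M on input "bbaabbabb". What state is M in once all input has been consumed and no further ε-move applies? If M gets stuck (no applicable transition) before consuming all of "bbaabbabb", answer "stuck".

stuck

(p, bbaabbabb, $) ⊢ (p, baabbabb, V$) ⊢ (q, aabbabb, VV$) ⊢ (q, abbabb, V$) ⊢ (q, bbabb, $) ⊢ (q, babb, V$) ⊢ (p, abb, VV$)
No transition for (p, a, top V); M blocks with input abb remaining.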